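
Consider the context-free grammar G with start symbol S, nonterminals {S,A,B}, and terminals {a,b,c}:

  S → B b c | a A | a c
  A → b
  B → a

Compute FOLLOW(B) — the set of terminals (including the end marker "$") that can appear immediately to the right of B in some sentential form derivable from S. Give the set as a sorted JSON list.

Compute FIRST by fixpoint:
pass 1:
  A via A→b: +{b}
  B via B→a: +{a}
  S via S→B b c: +{a}
  S: {a}  A: {b}  B: {a}
pass 2: — fixpoint
  S: {a}  A: {b}  B: {a}

Compute FOLLOW by fixpoint:
seed FOLLOW(S) with $
pass 1:
  S→B b c: FOLLOW(B) ⊇ FIRST(b) = {b}; new: +{b}
  S→a A: FOLLOW(A) ⊇ FOLLOW(S) ⊇ {$}; new: +{$}
  FOLLOW[S]={$}  FOLLOW[A]={$}  FOLLOW[B]={b}
pass 2: (no change)
  FOLLOW[S]={$}  FOLLOW[A]={$}  FOLLOW[B]={b}

FOLLOW(B) = ["b"]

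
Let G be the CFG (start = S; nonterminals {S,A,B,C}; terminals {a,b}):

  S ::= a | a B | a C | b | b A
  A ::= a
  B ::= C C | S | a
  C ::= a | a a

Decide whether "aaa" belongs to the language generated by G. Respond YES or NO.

CNF form of G:
  S -> T0 B | T0 C | T1 A | a | b
  A -> a
  B -> C C | T0 B | T0 C | T1 A | a | b
  C -> T0 T0 | a
  T0 -> a
  T1 -> b

CYK table (by increasing span):
  cell(0,0) a: {A,B,C,S,T0}  orig:{A,B,C,S}
  cell(1,1) a: {A,B,C,S,T0}  orig:{A,B,C,S}
  cell(2,2) a: {A,B,C,S,T0}  orig:{A,B,C,S}
  cell(0,1) aa: {B,C,S}
  cell(1,2) aa: {B,C,S}
  cell(0,2) aaa: {B,S}

S ∈ T[0,2] ⇒ YES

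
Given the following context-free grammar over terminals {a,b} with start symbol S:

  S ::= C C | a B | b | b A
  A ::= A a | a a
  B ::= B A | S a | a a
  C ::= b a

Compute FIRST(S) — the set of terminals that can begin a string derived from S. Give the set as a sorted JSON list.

FIRST sets, iterate to fixpoint:
[1]
  A via A→a a: +{a}
  B via B→a a: +{a}
  C via C→b a: +{b}
  S via S→C C: +{b}
  S via S→a B: +{a}
  FIRST(S)={a,b}  FIRST(A)={a}  FIRST(B)={a}  FIRST(C)={b}
[2]
  B via B→S a: +{b}
  FIRST(S)={a,b}  FIRST(A)={a}  FIRST(B)={a,b}  FIRST(C)={b}
[3] (no change)
  FIRST(S)={a,b}  FIRST(A)={a}  FIRST(B)={a,b}  FIRST(C)={b}

FIRST(S) = ["a", "b"]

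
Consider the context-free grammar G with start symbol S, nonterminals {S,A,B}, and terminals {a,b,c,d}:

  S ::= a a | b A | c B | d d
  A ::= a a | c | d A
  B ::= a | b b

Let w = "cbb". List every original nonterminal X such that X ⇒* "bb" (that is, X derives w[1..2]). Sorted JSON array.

Convert to CNF:
  S -> T0 T0 | T1 T1 | T2 A | T3 B
  A -> T0 T0 | T1 A | c
  B -> T2 T2 | a
  T0 -> a
  T1 -> d
  T2 -> b
  T3 -> c

CYK fill — only the sub-triangle for w[1..2]:
  [1..1]={T2}  "b"  orig:{}
  [2..2]={T2}  "b"  orig:{}
  [1..2]={B}  "bb"

Original NTs in T[1,2] deriving "bb": ["B"]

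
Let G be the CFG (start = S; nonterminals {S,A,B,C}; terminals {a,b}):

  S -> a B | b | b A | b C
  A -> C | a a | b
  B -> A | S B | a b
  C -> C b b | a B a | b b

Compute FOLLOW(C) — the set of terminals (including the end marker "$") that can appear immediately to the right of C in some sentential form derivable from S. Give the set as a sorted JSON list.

FIRST iteration:
pass 1:
  A via A→a a: +{a}
  A via A→b: +{b}
  B via B→A: +{a,b}
  C via C→a B a: +{a}
  C via C→b b: +{b}
  S via S→a B: +{a}
  S via S→b: +{b}
  FIRST(S)={a,b}  FIRST(A)={a,b}  FIRST(B)={a,b}  FIRST(C)={a,b}
pass 2: done
  FIRST(S)={a,b}  FIRST(A)={a,b}  FIRST(B)={a,b}  FIRST(C)={a,b}

FOLLOW iteration:
initialize: $ ∈ FOLLOW(S)
round 1:
  B→S B: FOLLOW(S) ⊇ FIRST(B) = {a,b}; new: +{a,b}
  C→C b b: FOLLOW(C) ⊇ FIRST(b) = {b}; new: +{b}
  C→a B a: FOLLOW(B) ⊇ FIRST(a) = {a}; new: +{a}
  S→a B: FOLLOW(B) ⊇ FOLLOW(S) ⊇ {$,a,b}; new: +{$,b}
  S→b A: FOLLOW(A) ⊇ FOLLOW(S) ⊇ {$,a,b}; new: +{$,a,b}
  S→b C: FOLLOW(C) ⊇ FOLLOW(S) ⊇ {$,a,b}; new: +{$,a}
  S: {$,a,b}  A: {$,a,b}  B: {$,a,b}  C: {$,a,b}
round 2: done
  S: {$,a,b}  A: {$,a,b}  B: {$,a,b}  C: {$,a,b}

FOLLOW(C) = ["$", "a", "b"]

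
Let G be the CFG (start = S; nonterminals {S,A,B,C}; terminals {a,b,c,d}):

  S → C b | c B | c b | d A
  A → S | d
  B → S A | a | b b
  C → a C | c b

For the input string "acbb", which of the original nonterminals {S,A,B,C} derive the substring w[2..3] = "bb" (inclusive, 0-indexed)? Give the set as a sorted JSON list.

CNF form of G:
  S -> C T0 | T1 B | T1 T0 | T2 A
  A -> C T0 | T1 B | T1 T0 | T2 A | d
  B -> S A | T0 T0 | a
  C -> T1 T0 | T3 C
  T0 -> b
  T1 -> c
  T2 -> d
  T3 -> a

CYK fill (cells [i..j] with 2 ≤ i ≤ j ≤ 3 only):
  T[2,2] 'b' = {T0}  orig:{}
  T[3,3] 'b' = {T0}  orig:{}
  T[2,3] 'bb' = {B}

Original NTs in T[2,3] deriving "bb": ["B"]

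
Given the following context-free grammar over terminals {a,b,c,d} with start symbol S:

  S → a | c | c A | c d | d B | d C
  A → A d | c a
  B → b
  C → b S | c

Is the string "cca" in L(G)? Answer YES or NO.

Convert to CNF:
  S -> T0 B | T0 C | T1 A | T1 T0 | a | c
  A -> A T0 | T1 T2
  B -> b
  C -> T3 S | c
  T0 -> d
  T1 -> c
  T2 -> a
  T3 -> b

CYK table (by increasing span):
  T[0,0] 'c' = {C,S,T1}  orig:{C,S}
  T[1,1] 'c' = {C,S,T1}  orig:{C,S}
  T[2,2] 'a' = {S,T2}  orig:{S}
  T[0,1] 'cc' = ∅
  T[1,2] 'ca' = {A}
  T[0,2] 'cca' = {S}

S ∈ T[0,2] ⇒ YES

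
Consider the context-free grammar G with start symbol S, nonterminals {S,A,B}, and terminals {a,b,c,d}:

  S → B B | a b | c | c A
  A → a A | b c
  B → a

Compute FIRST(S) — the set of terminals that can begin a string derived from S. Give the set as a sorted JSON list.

FIRST sets, iterate to fixpoint:
round 1:
  A via A→a A: +{a}
  A via A→b c: +{b}
  B via B→a: +{a}
  S via S→B B: +{a}
  S via S→c: +{c}
  FIRST(S)={a,c}  FIRST(A)={a,b}  FIRST(B)={a}
round 2: (no change)
  FIRST(S)={a,c}  FIRST(A)={a,b}  FIRST(B)={a}

FIRST(S) = ["a", "c"]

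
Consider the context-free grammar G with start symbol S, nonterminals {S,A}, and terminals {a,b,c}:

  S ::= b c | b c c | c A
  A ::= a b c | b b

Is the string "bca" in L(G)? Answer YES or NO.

Convert to CNF:
  S -> T1 T2 | T1 X4 | T2 A
  A -> T0 X3 | T1 T1
  T0 -> a
  T1 -> b
  T2 -> c
  X3 -> T1 T2
  X4 -> T2 T2

Fill CYK table bottom-up:
  cell(0,0) b: {T1}  orig:{}
  cell(1,1) c: {T2}  orig:{}
  cell(2,2) a: {T0}  orig:{}
  cell(0,1) bc: {S,X3}  orig:{S}
  cell(1,2) ca: ∅
  cell(0,2) bca: ∅

S ∉ T[0,2] ⇒ NO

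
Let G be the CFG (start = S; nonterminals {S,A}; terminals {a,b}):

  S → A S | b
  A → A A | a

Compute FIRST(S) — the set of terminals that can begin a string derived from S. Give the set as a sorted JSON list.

FIRST iteration:
round 1:
  A via A→a: +{a}
  S via S→A S: +{a}
  S via S→b: +{b}
  FIRST[S]={a,b}  FIRST[A]={a}
round 2: (no change)
  FIRST[S]={a,b}  FIRST[A]={a}

FIRST(S) = ["a", "b"]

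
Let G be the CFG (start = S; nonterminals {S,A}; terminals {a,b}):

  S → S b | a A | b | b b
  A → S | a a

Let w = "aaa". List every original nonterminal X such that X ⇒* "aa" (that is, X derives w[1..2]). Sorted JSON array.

CNF form of G:
  S -> S T0 | T0 T0 | T1 A | b
  A -> S T0 | T0 T0 | T1 A | T1 T1 | b
  T0 -> b
  T1 -> a

Fill CYK table bottom-up, restricted to cells inside w[1..2]:
  [1..1]={T1}  "a"  orig:{}
  [2..2]={T1}  "a"  orig:{}
  [1..2]={A}  "aa"

Original NTs in T[1,2] deriving "aa": ["A"]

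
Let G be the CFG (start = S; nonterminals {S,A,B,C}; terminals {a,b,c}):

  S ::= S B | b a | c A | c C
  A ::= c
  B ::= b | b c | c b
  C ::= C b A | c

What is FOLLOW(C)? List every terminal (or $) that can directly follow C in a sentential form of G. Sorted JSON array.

Compute FIRST by fixpoint:
iter 1:
  A via A→c: +{c}
  B via B→b: +{b}
  B via B→c b: +{c}
  C via C→c: +{c}
  S via S→b a: +{b}
  S via S→c A: +{c}
  FIRST(S)={b,c}  FIRST(A)={c}  FIRST(B)={b,c}  FIRST(C)={c}
iter 2: done
  FIRST(S)={b,c}  FIRST(A)={c}  FIRST(B)={b,c}  FIRST(C)={c}

Compute FOLLOW by fixpoint:
seed FOLLOW(S) with $
iter 1:
  C→C b A: FOLLOW(C) ⊇ FIRST(b) = {b}; new: +{b}
  C→C b A: FOLLOW(A) ⊇ FOLLOW(C) ⊇ {b}; new: +{b}
  S→S B: FOLLOW(S) ⊇ FIRST(B) = {b,c}; new: +{b,c}
  S→S B: FOLLOW(B) ⊇ FOLLOW(S) ⊇ {$,b,c}; new: +{$,b,c}
  S→c A: FOLLOW(A) ⊇ FOLLOW(S) ⊇ {$,b,c}; new: +{$,c}
  S→c C: FOLLOW(C) ⊇ FOLLOW(S) ⊇ {$,b,c}; new: +{$,c}
  FOLLOW(S)={$,b,c}  FOLLOW(A)={$,b,c}  FOLLOW(B)={$,b,c}  FOLLOW(C)={$,b,c}
iter 2: (no change)
  FOLLOW(S)={$,b,c}  FOLLOW(A)={$,b,c}  FOLLOW(B)={$,b,c}  FOLLOW(C)={$,b,c}

FOLLOW(C) = ["$", "b", "c"]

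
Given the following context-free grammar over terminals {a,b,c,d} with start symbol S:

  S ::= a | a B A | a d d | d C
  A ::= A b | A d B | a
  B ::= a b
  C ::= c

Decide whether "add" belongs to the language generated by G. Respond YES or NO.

CNF form of G:
  S -> T1 C | T2 X4 | T2 X5 | a
  A -> A T0 | A X3 | a
  B -> T2 T0
  C -> c
  T0 -> b
  T1 -> d
  T2 -> a
  X3 -> T1 B
  X4 -> B A
  X5 -> T1 T1

Fill CYK table bottom-up:
  T[0,0] 'a' = {A,S,T2}  orig:{A,S}
  T[1,1] 'd' = {T1}  orig:{}
  T[2,2] 'd' = {T1}  orig:{}
  T[0,1] 'ad' = ∅
  T[1,2] 'dd' = {X5}  orig:{}
  T[0,2] 'add' = {S}

S ∈ T[0,2] ⇒ YES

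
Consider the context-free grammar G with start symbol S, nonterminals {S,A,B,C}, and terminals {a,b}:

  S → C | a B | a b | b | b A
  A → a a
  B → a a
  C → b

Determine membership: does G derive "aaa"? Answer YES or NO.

CNF form of G:
  S -> T0 B | T0 T1 | T1 A | b
  A -> T0 T0
  B -> T0 T0
  C -> b
  T0 -> a
  T1 -> b

CYK fill:
  T[0,0] 'a' = {T0}  orig:{}
  T[1,1] 'a' = {T0}  orig:{}
  T[2,2] 'a' = {T0}  orig:{}
  T[0,1] 'aa' = {A,B}
  T[1,2] 'aa' = {A,B}
  T[0,2] 'aaa' = {S}

S ∈ T[0,2] ⇒ YES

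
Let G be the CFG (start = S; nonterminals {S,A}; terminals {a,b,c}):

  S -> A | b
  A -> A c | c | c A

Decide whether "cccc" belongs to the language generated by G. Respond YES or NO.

CNF form of G:
  S -> A T0 | T0 A | b | c
  A -> A T0 | T0 A | c
  T0 -> c

Fill CYK table bottom-up:
  [0..0]={A,S,T0}  "c"  orig:{A,S}
  [1..1]={A,S,T0}  "c"  orig:{A,S}
  [2..2]={A,S,T0}  "c"  orig:{A,S}
  [3..3]={A,S,T0}  "c"  orig:{A,S}
  [0..1]={A,S}  "cc"
  [1..2]={A,S}  "cc"
  [2..3]={A,S}  "cc"
  [0..2]={A,S}  "ccc"
  [1..3]={A,S}  "ccc"
  [0..3]={A,S}  "cccc"

S ∈ T[0,3] ⇒ YES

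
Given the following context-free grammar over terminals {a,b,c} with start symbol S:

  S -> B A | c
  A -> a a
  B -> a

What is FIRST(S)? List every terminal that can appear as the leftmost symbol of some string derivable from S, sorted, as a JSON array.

Compute FIRST by fixpoint:
pass 1:
  A via A→a a: +{a}
  B via B→a: +{a}
  S via S→B A: +{a}
  S via S→c: +{c}
  FIRST[S]={a,c}  FIRST[A]={a}  FIRST[B]={a}
pass 2: — fixpoint
  FIRST[S]={a,c}  FIRST[A]={a}  FIRST[B]={a}

FIRST(S) = ["a", "c"]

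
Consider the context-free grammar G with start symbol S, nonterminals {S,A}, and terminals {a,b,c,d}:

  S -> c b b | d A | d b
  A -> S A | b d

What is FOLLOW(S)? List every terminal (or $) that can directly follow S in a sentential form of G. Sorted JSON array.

FIRST iteration:
pass 1:
  A via A→b d: +{b}
  S via S→c b b: +{c}
  S via S→d A: +{d}
  S: {c,d}  A: {b}
pass 2:
  A via A→S A: +{c,d}
  S: {c,d}  A: {b,c,d}
pass 3: (no change)
  S: {c,d}  A: {b,c,d}

Compute FOLLOW by fixpoint:
FOLLOW(S) := {$}
iter 1:
  A→S A: FOLLOW(S) ⊇ FIRST(A) = {b,c,d}; new: +{b,c,d}
  S→d A: FOLLOW(A) ⊇ FOLLOW(S) ⊇ {$,b,c,d}; new: +{$,b,c,d}
  FOLLOW[S]={$,b,c,d}  FOLLOW[A]={$,b,c,d}
iter 2: done
  FOLLOW[S]={$,b,c,d}  FOLLOW[A]={$,b,c,d}

FOLLOW(S) = ["$", "b", "c", "d"]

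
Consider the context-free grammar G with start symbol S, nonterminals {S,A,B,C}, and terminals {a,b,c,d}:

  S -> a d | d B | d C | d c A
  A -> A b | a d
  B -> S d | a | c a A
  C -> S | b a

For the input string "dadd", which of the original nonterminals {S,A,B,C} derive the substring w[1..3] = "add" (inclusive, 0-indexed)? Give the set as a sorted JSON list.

CNF form of G:
  S -> T1 T2 | T2 B | T2 C | T2 X6
  A -> A T0 | T1 T2
  B -> S T2 | T3 X4 | a
  C -> T0 T1 | T1 T2 | T2 B | T2 C | T2 X5
  T0 -> b
  T1 -> a
  T2 -> d
  T3 -> c
  X4 -> T1 A
  X5 -> T3 A
  X6 -> T3 A

CYK table (by increasing span) (cells [i..j] with 1 ≤ i ≤ j ≤ 3 only):
  [1..1]={B,T1}  "a"  orig:{B}
  [2..2]={T2}  "d"  orig:{}
  [3..3]={T2}  "d"  orig:{}
  [1..2]={A,C,S}  "ad"
  [2..3]=∅  "dd"
  [1..3]={B}  "add"

Original NTs in T[1,3] deriving "add": ["B"]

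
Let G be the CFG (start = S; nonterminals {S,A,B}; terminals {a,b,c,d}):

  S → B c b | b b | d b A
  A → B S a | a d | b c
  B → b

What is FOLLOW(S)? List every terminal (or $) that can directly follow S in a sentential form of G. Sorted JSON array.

FIRST sets, iterate to fixpoint:
[1]
  A via A→a d: +{a}
  A via A→b c: +{b}
  B via B→b: +{b}
  S via S→B c b: +{b}
  S via S→d b A: +{d}
  FIRST(S)={b,d}  FIRST(A)={a,b}  FIRST(B)={b}
[2] (no change)
  FIRST(S)={b,d}  FIRST(A)={a,b}  FIRST(B)={b}

FOLLOW sets:
FOLLOW(S) := {$}
round 1:
  A→B S a: FOLLOW(B) ⊇ FIRST(S) = {b,d}; new: +{b,d}
  A→B S a: FOLLOW(S) ⊇ FIRST(a) = {a}; new: +{a}
  S→B c b: FOLLOW(B) ⊇ FIRST(c) = {c}; new: +{c}
  S→d b A: FOLLOW(A) ⊇ FOLLOW(S) ⊇ {$,a}; new: +{$,a}
  FOLLOW(S)={$,a}  FOLLOW(A)={$,a}  FOLLOW(B)={b,c,d}
round 2: (no change)
  FOLLOW(S)={$,a}  FOLLOW(A)={$,a}  FOLLOW(B)={b,c,d}

FOLLOW(S) = ["$", "a"]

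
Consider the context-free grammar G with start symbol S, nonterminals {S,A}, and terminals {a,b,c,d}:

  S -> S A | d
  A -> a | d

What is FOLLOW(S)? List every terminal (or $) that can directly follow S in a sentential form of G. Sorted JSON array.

Compute FIRST by fixpoint:
round 1:
  A via A→a: +{a}
  A via A→d: +{d}
  S via S→d: +{d}
  FIRST(S)={d}  FIRST(A)={a,d}
round 2: done
  FIRST(S)={d}  FIRST(A)={a,d}

Compute FOLLOW by fixpoint:
FOLLOW(S) := {$}
iter 1:
  S→S A: FOLLOW(S) ⊇ FIRST(A) = {a,d}; new: +{a,d}
  S→S A: FOLLOW(A) ⊇ FOLLOW(S) ⊇ {$,a,d}; new: +{$,a,d}
  S: {$,a,d}  A: {$,a,d}
iter 2: (stable)
  S: {$,a,d}  A: {$,a,d}

FOLLOW(S) = ["$", "a", "d"]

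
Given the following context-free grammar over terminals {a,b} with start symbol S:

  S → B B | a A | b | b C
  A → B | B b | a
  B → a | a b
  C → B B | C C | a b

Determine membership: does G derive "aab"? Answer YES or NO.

Convert to CNF:
  S -> B B | T0 C | T1 A | b
  A -> B T0 | T1 T0 | a
  B -> T1 T0 | a
  C -> B B | C C | T1 T0
  T0 -> b
  T1 -> a

CYK table (by increasing span):
  T[0,0] 'a' = {A,B,T1}  orig:{A,B}
  T[1,1] 'a' = {A,B,T1}  orig:{A,B}
  T[2,2] 'b' = {S,T0}  orig:{S}
  T[0,1] 'aa' = {C,S}
  T[1,2] 'ab' = {A,B,C}
  T[0,2] 'aab' = {C,S}

S ∈ T[0,2] ⇒ YES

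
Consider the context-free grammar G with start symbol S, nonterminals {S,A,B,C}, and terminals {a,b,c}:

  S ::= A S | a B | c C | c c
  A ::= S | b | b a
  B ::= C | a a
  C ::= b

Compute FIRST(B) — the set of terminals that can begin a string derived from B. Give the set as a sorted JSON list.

Compute FIRST by fixpoint:
iter 1:
  A via A→b: +{b}
  B via B→a a: +{a}
  C via C→b: +{b}
  S via S→A S: +{b}
  S via S→a B: +{a}
  S via S→c C: +{c}
  FIRST[S]={a,b,c}  FIRST[A]={b}  FIRST[B]={a}  FIRST[C]={b}
iter 2:
  A via A→S: +{a,c}
  B via B→C: +{b}
  FIRST[S]={a,b,c}  FIRST[A]={a,b,c}  FIRST[B]={a,b}  FIRST[C]={b}
iter 3: — fixpoint
  FIRST[S]={a,b,c}  FIRST[A]={a,b,c}  FIRST[B]={a,b}  FIRST[C]={b}

FIRST(B) = ["a", "b"]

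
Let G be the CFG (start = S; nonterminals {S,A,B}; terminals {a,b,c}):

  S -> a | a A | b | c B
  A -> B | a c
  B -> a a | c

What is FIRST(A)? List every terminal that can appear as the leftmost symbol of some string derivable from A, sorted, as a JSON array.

FIRST sets, iterate to fixpoint:
iter 1:
  A via A→a c: +{a}
  B via B→a a: +{a}
  B via B→c: +{c}
  S via S→a: +{a}
  S via S→b: +{b}
  S via S→c B: +{c}
  FIRST[S]={a,b,c}  FIRST[A]={a}  FIRST[B]={a,c}
iter 2:
  A via A→B: +{c}
  FIRST[S]={a,b,c}  FIRST[A]={a,c}  FIRST[B]={a,c}
iter 3: done
  FIRST[S]={a,b,c}  FIRST[A]={a,c}  FIRST[B]={a,c}

FIRST(A) = ["a", "c"]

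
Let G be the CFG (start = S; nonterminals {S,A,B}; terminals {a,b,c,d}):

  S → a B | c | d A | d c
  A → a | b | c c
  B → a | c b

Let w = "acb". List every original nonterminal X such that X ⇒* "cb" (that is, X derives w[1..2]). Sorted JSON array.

CNF form of G:
  S -> T2 B | T3 A | T3 T0 | c
  A -> T0 T0 | a | b
  B -> T0 T1 | a
  T0 -> c
  T1 -> b
  T2 -> a
  T3 -> d

CYK fill, restricted to cells inside w[1..2]:
  T[1,1] 'c' = {S,T0}  orig:{S}
  T[2,2] 'b' = {A,T1}  orig:{A}
  T[1,2] 'cb' = {B}

Original NTs in T[1,2] deriving "cb": ["B"]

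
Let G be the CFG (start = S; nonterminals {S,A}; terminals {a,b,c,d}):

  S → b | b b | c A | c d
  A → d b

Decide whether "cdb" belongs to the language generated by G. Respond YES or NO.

Convert to CNF:
  S -> T1 T1 | T2 A | T2 T0 | b
  A -> T0 T1
  T0 -> d
  T1 -> b
  T2 -> c

Fill CYK table bottom-up:
  [0..0]={T2}  "c"  orig:{}
  [1..1]={T0}  "d"  orig:{}
  [2..2]={S,T1}  "b"  orig:{S}
  [0..1]={S}  "cd"
  [1..2]={A}  "db"
  [0..2]={S}  "cdb"

S ∈ T[0,2] ⇒ YES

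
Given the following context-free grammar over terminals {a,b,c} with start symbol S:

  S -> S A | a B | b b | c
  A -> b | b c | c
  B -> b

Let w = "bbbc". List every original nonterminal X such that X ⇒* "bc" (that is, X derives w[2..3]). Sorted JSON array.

CNF form of G:
  S -> S A | T0 T0 | T2 B | c
  A -> T0 T1 | b | c
  B -> b
  T0 -> b
  T1 -> c
  T2 -> a

Fill CYK table bottom-up (cells [i..j] with 2 ≤ i ≤ j ≤ 3 only):
  [2..2]={A,B,T0}  "b"  orig:{A,B}
  [3..3]={A,S,T1}  "c"  orig:{A,S}
  [2..3]={A}  "bc"

Original NTs in T[2,3] deriving "bc": ["A"]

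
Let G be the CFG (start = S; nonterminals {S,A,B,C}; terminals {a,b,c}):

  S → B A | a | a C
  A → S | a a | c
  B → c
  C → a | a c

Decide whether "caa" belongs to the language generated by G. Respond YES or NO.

Convert to CNF:
  S -> B A | T0 C | a
  A -> B A | T0 C | T0 T0 | a | c
  B -> c
  C -> T0 T1 | a
  T0 -> a
  T1 -> c

CYK fill:
  cell(0,0) c: {A,B,T1}  orig:{A,B}
  cell(1,1) a: {A,C,S,T0}  orig:{A,C,S}
  cell(2,2) a: {A,C,S,T0}  orig:{A,C,S}
  cell(0,1) ca: {A,S}
  cell(1,2) aa: {A,S}
  cell(0,2) caa: {A,S}

S ∈ T[0,2] ⇒ YES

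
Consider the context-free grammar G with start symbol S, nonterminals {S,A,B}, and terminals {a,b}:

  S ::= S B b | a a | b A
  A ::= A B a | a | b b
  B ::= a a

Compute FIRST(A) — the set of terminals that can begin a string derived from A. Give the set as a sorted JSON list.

Compute FIRST by fixpoint:
pass 1:
  A via A→a: +{a}
  A via A→b b: +{b}
  B via B→a a: +{a}
  S via S→a a: +{a}
  S via S→b A: +{b}
  S: {a,b}  A: {a,b}  B: {a}
pass 2: (stable)
  S: {a,b}  A: {a,b}  B: {a}

FIRST(A) = ["a", "b"]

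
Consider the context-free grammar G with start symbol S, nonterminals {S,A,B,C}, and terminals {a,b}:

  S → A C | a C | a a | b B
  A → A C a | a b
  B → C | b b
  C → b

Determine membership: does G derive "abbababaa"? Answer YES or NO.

Convert to CNF:
  S -> A C | T0 C | T0 T0 | T1 B
  A -> A X2 | T0 T1
  B -> T1 T1 | b
  C -> b
  T0 -> a
  T1 -> b
  X2 -> C T0

CYK fill:
  [0..0]={T0}  "a"  orig:{}
  [1..1]={B,C,T1}  "b"  orig:{B,C}
  [2..2]={B,C,T1}  "b"  orig:{B,C}
  [3..3]={T0}  "a"  orig:{}
  [4..4]={B,C,T1}  "b"  orig:{B,C}
  [5..5]={T0}  "a"  orig:{}
  [6..6]={B,C,T1}  "b"  orig:{B,C}
  [7..7]={T0}  "a"  orig:{}
  [8..8]={T0}  "a"  orig:{}
  [0..1]={A,S}  "ab"
  [1..2]={B,S}  "bb"
  [2..3]={X2}  "ba"  orig:{}
  [3..4]={A,S}  "ab"
  [4..5]={X2}  "ba"  orig:{}
  [5..6]={A,S}  "ab"
  [6..7]={X2}  "ba"  orig:{}
  [7..8]={S}  "aa"
  [0..2]={S}  "abb"
  [1..3]=∅  "bba"
  [2..4]=∅  "bab"
  [3..5]=∅  "aba"
  [4..6]=∅  "bab"
  [5..7]=∅  "aba"
  [6..8]=∅  "baa"
  [0..3]={A}  "abba"
  [1..4]=∅  "bbab"
  [2..5]=∅  "baba"
  [3..6]=∅  "abab"
  [4..7]=∅  "baba"
  [5..8]=∅  "abaa"
  [0..4]={S}  "abbab"
  [1..5]=∅  "bbaba"
  [2..6]=∅  "babab"
  [3..7]=∅  "ababa"
  [4..8]=∅  "babaa"
  [0..5]={A}  "abbaba"
  [1..6]=∅  "bbabab"
  [2..7]=∅  "bababa"
  [3..8]=∅  "ababaa"
  [0..6]={S}  "abbabab"
  [1..7]=∅  "bbababa"
  [2..8]=∅  "bababaa"
  [0..7]={A}  "abbababa"
  [1..8]=∅  "bbababaa"
  [0..8]=∅  "abbababaa"

S ∉ T[0,8] ⇒ NO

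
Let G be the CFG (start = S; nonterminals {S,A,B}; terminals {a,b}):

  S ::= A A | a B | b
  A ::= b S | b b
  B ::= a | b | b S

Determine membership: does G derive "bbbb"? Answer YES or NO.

Convert to CNF:
  S -> A A | T1 B | b
  A -> T0 S | T0 T0
  B -> T0 S | a | b
  T0 -> b
  T1 -> a

Fill CYK table bottom-up:
  cell(0,0) b: {B,S,T0}  orig:{B,S}
  cell(1,1) b: {B,S,T0}  orig:{B,S}
  cell(2,2) b: {B,S,T0}  orig:{B,S}
  cell(3,3) b: {B,S,T0}  orig:{B,S}
  cell(0,1) bb: {A,B}
  cell(1,2) bb: {A,B}
  cell(2,3) bb: {A,B}
  cell(0,2) bbb: ∅
  cell(1,3) bbb: ∅
  cell(0,3) bbbb: {S}

S ∈ T[0,3] ⇒ YES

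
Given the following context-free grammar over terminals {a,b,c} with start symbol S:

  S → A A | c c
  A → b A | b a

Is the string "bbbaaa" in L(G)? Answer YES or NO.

Convert to CNF:
  S -> A A | T2 T2
  A -> T0 A | T0 T1
  T0 -> b
  T1 -> a
  T2 -> c

Fill CYK table bottom-up:
  cell(0,0) b: {T0}  orig:{}
  cell(1,1) b: {T0}  orig:{}
  cell(2,2) b: {T0}  orig:{}
  cell(3,3) a: {T1}  orig:{}
  cell(4,4) a: {T1}  orig:{}
  cell(5,5) a: {T1}  orig:{}
  cell(0,1) bb: ∅
  cell(1,2) bb: ∅
  cell(2,3) ba: {A}
  cell(3,4) aa: ∅
  cell(4,5) aa: ∅
  cell(0,2) bbb: ∅
  cell(1,3) bba: {A}
  cell(2,4) baa: ∅
  cell(3,5) aaa: ∅
  cell(0,3) bbba: {A}
  cell(1,4) bbaa: ∅
  cell(2,5) baaa: ∅
  cell(0,4) bbbaa: ∅
  cell(1,5) bbaaa: ∅
  cell(0,5) bbbaaa: ∅

S ∉ T[0,5] ⇒ NO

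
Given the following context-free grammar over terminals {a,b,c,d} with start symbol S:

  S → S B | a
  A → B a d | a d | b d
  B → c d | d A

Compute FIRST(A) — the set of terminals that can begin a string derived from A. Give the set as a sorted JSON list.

FIRST sets, iterate to fixpoint:
iter 1:
  A via A→a d: +{a}
  A via A→b d: +{b}
  B via B→c d: +{c}
  B via B→d A: +{d}
  S via S→a: +{a}
  FIRST(S)={a}  FIRST(A)={a,b}  FIRST(B)={c,d}
iter 2:
  A via A→B a d: +{c,d}
  FIRST(S)={a}  FIRST(A)={a,b,c,d}  FIRST(B)={c,d}
iter 3: — fixpoint
  FIRST(S)={a}  FIRST(A)={a,b,c,d}  FIRST(B)={c,d}

FIRST(A) = ["a", "b", "c", "d"]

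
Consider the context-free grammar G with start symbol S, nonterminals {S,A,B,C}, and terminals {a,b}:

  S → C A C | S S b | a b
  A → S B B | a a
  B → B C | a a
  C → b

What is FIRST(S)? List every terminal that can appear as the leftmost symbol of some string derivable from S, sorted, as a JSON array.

FIRST iteration:
iter 1:
  A via A→a a: +{a}
  B via B→a a: +{a}
  C via C→b: +{b}
  S via S→C A C: +{b}
  S via S→a b: +{a}
  FIRST(S)={a,b}  FIRST(A)={a}  FIRST(B)={a}  FIRST(C)={b}
iter 2:
  A via A→S B B: +{b}
  FIRST(S)={a,b}  FIRST(A)={a,b}  FIRST(B)={a}  FIRST(C)={b}
iter 3: (stable)
  FIRST(S)={a,b}  FIRST(A)={a,b}  FIRST(B)={a}  FIRST(C)={b}

FIRST(S) = ["a", "b"]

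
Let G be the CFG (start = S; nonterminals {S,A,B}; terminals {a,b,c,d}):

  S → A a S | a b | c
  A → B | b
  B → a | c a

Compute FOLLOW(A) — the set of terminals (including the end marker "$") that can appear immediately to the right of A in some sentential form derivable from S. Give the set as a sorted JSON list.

Compute FIRST by fixpoint:
[1]
  A via A→b: +{b}
  B via B→a: +{a}
  B via B→c a: +{c}
  S via S→A a S: +{b}
  S via S→a b: +{a}
  S via S→c: +{c}
  FIRST(S)={a,b,c}  FIRST(A)={b}  FIRST(B)={a,c}
[2]
  A via A→B: +{a,c}
  FIRST(S)={a,b,c}  FIRST(A)={a,b,c}  FIRST(B)={a,c}
[3] (stable)
  FIRST(S)={a,b,c}  FIRST(A)={a,b,c}  FIRST(B)={a,c}

FOLLOW iteration:
FOLLOW(S) := {$}
[1]
  S→A a S: FOLLOW(A) ⊇ FIRST(a) = {a}; new: +{a}
  S: {$}  A: {a}  B: {}
[2]
  A→B: FOLLOW(B) ⊇ FOLLOW(A) ⊇ {a}; new: +{a}
  S: {$}  A: {a}  B: {a}
[3] — fixpoint
  S: {$}  A: {a}  B: {a}

FOLLOW(A) = ["a"]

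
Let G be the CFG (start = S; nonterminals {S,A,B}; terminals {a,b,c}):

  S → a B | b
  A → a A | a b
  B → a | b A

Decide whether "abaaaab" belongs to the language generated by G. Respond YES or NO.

CNF form of G:
  S -> T0 B | b
  A -> T0 A | T0 T1
  B -> T1 A | a
  T0 -> a
  T1 -> b

CYK table (by increasing span):
  T[0,0] 'a' = {B,T0}  orig:{B}
  T[1,1] 'b' = {S,T1}  orig:{S}
  T[2,2] 'a' = {B,T0}  orig:{B}
  T[3,3] 'a' = {B,T0}  orig:{B}
  T[4,4] 'a' = {B,T0}  orig:{B}
  T[5,5] 'a' = {B,T0}  orig:{B}
  T[6,6] 'b' = {S,T1}  orig:{S}
  T[0,1] 'ab' = {A}
  T[1,2] 'ba' = ∅
  T[2,3] 'aa' = {S}
  T[3,4] 'aa' = {S}
  T[4,5] 'aa' = {S}
  T[5,6] 'ab' = {A}
  T[0,2] 'aba' = ∅
  T[1,3] 'baa' = ∅
  T[2,4] 'aaa' = ∅
  T[3,5] 'aaa' = ∅
  T[4,6] 'aab' = {A}
  T[0,3] 'abaa' = ∅
  T[1,4] 'baaa' = ∅
  T[2,5] 'aaaa' = ∅
  T[3,6] 'aaab' = {A}
  T[0,4] 'abaaa' = ∅
  T[1,5] 'baaaa' = ∅
  T[2,6] 'aaaab' = {A}
  T[0,5] 'abaaaa' = ∅
  T[1,6] 'baaaab' = {B}
  T[0,6] 'abaaaab' = {S}

S ∈ T[0,6] ⇒ YES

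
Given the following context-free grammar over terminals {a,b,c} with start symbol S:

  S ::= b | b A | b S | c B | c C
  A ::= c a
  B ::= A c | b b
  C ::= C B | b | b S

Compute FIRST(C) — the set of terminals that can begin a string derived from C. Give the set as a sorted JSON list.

Compute FIRST by fixpoint:
iter 1:
  A via A→c a: +{c}
  B via B→A c: +{c}
  B via B→b b: +{b}
  C via C→b: +{b}
  S via S→b: +{b}
  S via S→c B: +{c}
  FIRST(S)={b,c}  FIRST(A)={c}  FIRST(B)={b,c}  FIRST(C)={b}
iter 2: — fixpoint
  FIRST(S)={b,c}  FIRST(A)={c}  FIRST(B)={b,c}  FIRST(C)={b}

FIRST(C) = ["b"]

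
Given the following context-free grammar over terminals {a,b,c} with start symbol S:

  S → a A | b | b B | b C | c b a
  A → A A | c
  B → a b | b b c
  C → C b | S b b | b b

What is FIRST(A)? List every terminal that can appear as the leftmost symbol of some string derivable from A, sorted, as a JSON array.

Compute FIRST by fixpoint:
round 1:
  A via A→c: +{c}
  B via B→a b: +{a}
  B via B→b b c: +{b}
  C via C→b b: +{b}
  S via S→a A: +{a}
  S via S→b: +{b}
  S via S→c b a: +{c}
  S: {a,b,c}  A: {c}  B: {a,b}  C: {b}
round 2:
  C via C→S b b: +{a,c}
  S: {a,b,c}  A: {c}  B: {a,b}  C: {a,b,c}
round 3: (no change)
  S: {a,b,c}  A: {c}  B: {a,b}  C: {a,b,c}

FIRST(A) = ["c"]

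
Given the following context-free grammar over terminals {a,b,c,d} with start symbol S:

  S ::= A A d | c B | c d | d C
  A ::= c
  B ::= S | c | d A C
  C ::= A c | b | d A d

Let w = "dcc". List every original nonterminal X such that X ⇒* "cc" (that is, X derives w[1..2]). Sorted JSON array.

CNF form of G:
  S -> A X5 | T0 C | T1 B | T1 T0
  A -> c
  B -> A X2 | T0 C | T0 X3 | T1 B | T1 T0 | c
  C -> A T1 | T0 X4 | b
  T0 -> d
  T1 -> c
  X2 -> A T0
  X3 -> A C
  X4 -> A T0
  X5 -> A T0

Fill CYK table bottom-up (cells [i..j] with 1 ≤ i ≤ j ≤ 2 only):
  T[1,1] 'c' = {A,B,T1}  orig:{A,B}
  T[2,2] 'c' = {A,B,T1}  orig:{A,B}
  T[1,2] 'cc' = {B,C,S}

Original NTs in T[1,2] deriving "cc": ["B", "C", "S"]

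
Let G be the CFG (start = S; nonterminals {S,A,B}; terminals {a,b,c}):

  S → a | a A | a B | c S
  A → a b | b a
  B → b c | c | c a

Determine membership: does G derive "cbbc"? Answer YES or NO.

Convert to CNF:
  S -> T0 A | T0 B | T2 S | a
  A -> T0 T1 | T1 T0
  B -> T1 T2 | T2 T0 | c
  T0 -> a
  T1 -> b
  T2 -> c

CYK table (by increasing span):
  [0..0]={B,T2}  "c"  orig:{B}
  [1..1]={T1}  "b"  orig:{}
  [2..2]={T1}  "b"  orig:{}
  [3..3]={B,T2}  "c"  orig:{B}
  [0..1]=∅  "cb"
  [1..2]=∅  "bb"
  [2..3]={B}  "bc"
  [0..2]=∅  "cbb"
  [1..3]=∅  "bbc"
  [0..3]=∅  "cbbc"

S ∉ T[0,3] ⇒ NO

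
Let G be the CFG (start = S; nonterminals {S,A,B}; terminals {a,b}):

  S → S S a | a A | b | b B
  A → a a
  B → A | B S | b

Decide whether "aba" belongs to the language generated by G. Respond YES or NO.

CNF form of G:
  S -> S X2 | T0 A | T1 B | b
  A -> T0 T0
  B -> B S | T0 T0 | b
  T0 -> a
  T1 -> b
  X2 -> S T0

CYK fill:
  cell(0,0) a: {T0}  orig:{}
  cell(1,1) b: {B,S,T1}  orig:{B,S}
  cell(2,2) a: {T0}  orig:{}
  cell(0,1) ab: ∅
  cell(1,2) ba: {X2}  orig:{}
  cell(0,2) aba: ∅

S ∉ T[0,2] ⇒ NO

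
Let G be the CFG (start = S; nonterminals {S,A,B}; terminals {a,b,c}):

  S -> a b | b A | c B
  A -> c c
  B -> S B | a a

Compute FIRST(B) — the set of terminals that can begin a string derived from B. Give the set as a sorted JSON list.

Compute FIRST by fixpoint:
round 1:
  A via A→c c: +{c}
  B via B→a a: +{a}
  S via S→a b: +{a}
  S via S→b A: +{b}
  S via S→c B: +{c}
  FIRST(S)={a,b,c}  FIRST(A)={c}  FIRST(B)={a}
round 2:
  B via B→S B: +{b,c}
  FIRST(S)={a,b,c}  FIRST(A)={c}  FIRST(B)={a,b,c}
round 3: (no change)
  FIRST(S)={a,b,c}  FIRST(A)={c}  FIRST(B)={a,b,c}

FIRST(B) = ["a", "b", "c"]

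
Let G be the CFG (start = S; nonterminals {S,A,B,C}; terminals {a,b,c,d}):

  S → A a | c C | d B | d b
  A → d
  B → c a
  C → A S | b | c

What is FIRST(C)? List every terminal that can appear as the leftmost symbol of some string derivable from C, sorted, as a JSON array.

FIRST iteration:
iter 1:
  A via A→d: +{d}
  B via B→c a: +{c}
  C via C→A S: +{d}
  C via C→b: +{b}
  C via C→c: +{c}
  S via S→A a: +{d}
  S via S→c C: +{c}
  FIRST[S]={c,d}  FIRST[A]={d}  FIRST[B]={c}  FIRST[C]={b,c,d}
iter 2: done
  FIRST[S]={c,d}  FIRST[A]={d}  FIRST[B]={c}  FIRST[C]={b,c,d}

FIRST(C) = ["b", "c", "d"]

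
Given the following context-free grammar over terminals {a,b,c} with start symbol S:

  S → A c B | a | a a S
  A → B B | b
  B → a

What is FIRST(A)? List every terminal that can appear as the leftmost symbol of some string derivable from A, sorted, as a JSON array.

Compute FIRST by fixpoint:
iter 1:
  A via A→b: +{b}
  B via B→a: +{a}
  S via S→A c B: +{b}
  S via S→a: +{a}
  S: {a,b}  A: {b}  B: {a}
iter 2:
  A via A→B B: +{a}
  S: {a,b}  A: {a,b}  B: {a}
iter 3: (no change)
  S: {a,b}  A: {a,b}  B: {a}

FIRST(A) = ["a", "b"]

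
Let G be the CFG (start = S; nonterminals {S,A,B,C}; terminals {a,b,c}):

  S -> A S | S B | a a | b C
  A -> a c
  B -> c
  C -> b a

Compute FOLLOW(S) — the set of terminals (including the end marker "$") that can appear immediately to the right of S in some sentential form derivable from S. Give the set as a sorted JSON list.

Compute FIRST by fixpoint:
[1]
  A via A→a c: +{a}
  B via B→c: +{c}
  C via C→b a: +{b}
  S via S→A S: +{a}
  S via S→b C: +{b}
  FIRST(S)={a,b}  FIRST(A)={a}  FIRST(B)={c}  FIRST(C)={b}
[2] — fixpoint
  FIRST(S)={a,b}  FIRST(A)={a}  FIRST(B)={c}  FIRST(C)={b}

Compute FOLLOW by fixpoint:
FOLLOW(S) := {$}
round 1:
  S→A S: FOLLOW(A) ⊇ FIRST(S) = {a,b}; new: +{a,b}
  S→S B: FOLLOW(S) ⊇ FIRST(B) = {c}; new: +{c}
  S→S B: FOLLOW(B) ⊇ FOLLOW(S) ⊇ {$,c}; new: +{$,c}
  S→b C: FOLLOW(C) ⊇ FOLLOW(S) ⊇ {$,c}; new: +{$,c}
  FOLLOW(S)={$,c}  FOLLOW(A)={a,b}  FOLLOW(B)={$,c}  FOLLOW(C)={$,c}
round 2: (no change)
  FOLLOW(S)={$,c}  FOLLOW(A)={a,b}  FOLLOW(B)={$,c}  FOLLOW(C)={$,c}

FOLLOW(S) = ["$", "c"]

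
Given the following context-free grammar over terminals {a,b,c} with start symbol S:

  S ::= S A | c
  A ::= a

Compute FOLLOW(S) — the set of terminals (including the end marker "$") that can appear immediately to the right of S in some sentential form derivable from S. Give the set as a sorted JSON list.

FIRST iteration:
pass 1:
  A via A→a: +{a}
  S via S→c: +{c}
  FIRST[S]={c}  FIRST[A]={a}
pass 2: — fixpoint
  FIRST[S]={c}  FIRST[A]={a}

Compute FOLLOW by fixpoint:
FOLLOW(S) := {$}
[1]
  S→S A: FOLLOW(S) ⊇ FIRST(A) = {a}; new: +{a}
  S→S A: FOLLOW(A) ⊇ FOLLOW(S) ⊇ {$,a}; new: +{$,a}
  S: {$,a}  A: {$,a}
[2] (stable)
  S: {$,a}  A: {$,a}

FOLLOW(S) = ["$", "a"]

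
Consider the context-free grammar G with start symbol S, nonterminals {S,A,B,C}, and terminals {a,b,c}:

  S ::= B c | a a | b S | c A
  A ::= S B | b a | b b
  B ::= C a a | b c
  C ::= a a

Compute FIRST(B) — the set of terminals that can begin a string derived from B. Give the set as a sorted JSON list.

FIRST iteration:
round 1:
  A via A→b a: +{b}
  B via B→b c: +{b}
  C via C→a a: +{a}
  S via S→B c: +{b}
  S via S→a a: +{a}
  S via S→c A: +{c}
  FIRST[S]={a,b,c}  FIRST[A]={b}  FIRST[B]={b}  FIRST[C]={a}
round 2:
  A via A→S B: +{a,c}
  B via B→C a a: +{a}
  FIRST[S]={a,b,c}  FIRST[A]={a,b,c}  FIRST[B]={a,b}  FIRST[C]={a}
round 3: — fixpoint
  FIRST[S]={a,b,c}  FIRST[A]={a,b,c}  FIRST[B]={a,b}  FIRST[C]={a}

FIRST(B) = ["a", "b"]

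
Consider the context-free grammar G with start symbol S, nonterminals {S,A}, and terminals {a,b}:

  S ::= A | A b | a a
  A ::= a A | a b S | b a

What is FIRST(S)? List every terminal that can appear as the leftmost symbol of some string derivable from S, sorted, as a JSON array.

Compute FIRST by fixpoint:
[1]
  A via A→a A: +{a}
  A via A→b a: +{b}
  S via S→A: +{a,b}
  S: {a,b}  A: {a,b}
[2] (stable)
  S: {a,b}  A: {a,b}

FIRST(S) = ["a", "b"]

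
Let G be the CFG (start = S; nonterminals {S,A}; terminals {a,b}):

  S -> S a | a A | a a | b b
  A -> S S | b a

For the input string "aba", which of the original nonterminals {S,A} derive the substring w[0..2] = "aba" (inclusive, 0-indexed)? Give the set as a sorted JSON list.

CNF form of G:
  S -> S T1 | T0 T0 | T1 A | T1 T1
  A -> S S | T0 T1
  T0 -> b
  T1 -> a

CYK table (by increasing span) (cells [i..j] with 0 ≤ i ≤ j ≤ 2 only):
  [0..0]={T1}  "a"  orig:{}
  [1..1]={T0}  "b"  orig:{}
  [2..2]={T1}  "a"  orig:{}
  [0..1]=∅  "ab"
  [1..2]={A}  "ba"
  [0..2]={S}  "aba"

Original NTs in T[0,2] deriving "aba": ["S"]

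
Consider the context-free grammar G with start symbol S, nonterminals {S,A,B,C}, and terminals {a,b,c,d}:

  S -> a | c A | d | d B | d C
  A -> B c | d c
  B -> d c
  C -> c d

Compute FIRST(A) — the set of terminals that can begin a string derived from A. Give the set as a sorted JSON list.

FIRST sets, iterate to fixpoint:
iter 1:
  A via A→d c: +{d}
  B via B→d c: +{d}
  C via C→c d: +{c}
  S via S→a: +{a}
  S via S→c A: +{c}
  S via S→d: +{d}
  FIRST(S)={a,c,d}  FIRST(A)={d}  FIRST(B)={d}  FIRST(C)={c}
iter 2: — fixpoint
  FIRST(S)={a,c,d}  FIRST(A)={d}  FIRST(B)={d}  FIRST(C)={c}

FIRST(A) = ["d"]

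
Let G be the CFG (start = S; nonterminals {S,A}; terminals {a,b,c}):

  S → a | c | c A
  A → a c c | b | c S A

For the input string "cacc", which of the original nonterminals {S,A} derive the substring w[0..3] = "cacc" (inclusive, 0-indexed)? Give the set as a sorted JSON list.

Convert to CNF:
  S -> T1 A | a | c
  A -> T0 X2 | T1 X3 | b
  T0 -> a
  T1 -> c
  X2 -> T1 T1
  X3 -> S A

CYK table (by increasing span) — only the sub-triangle for w[0..3]:
  [0..0]={S,T1}  "c"  orig:{S}
  [1..1]={S,T0}  "a"  orig:{S}
  [2..2]={S,T1}  "c"  orig:{S}
  [3..3]={S,T1}  "c"  orig:{S}
  [0..1]=∅  "ca"
  [1..2]=∅  "ac"
  [2..3]={X2}  "cc"  orig:{}
  [0..2]=∅  "cac"
  [1..3]={A}  "acc"
  [0..3]={S,X3}  "cacc"  orig:{S}

Original NTs in T[0,3] deriving "cacc": ["S"]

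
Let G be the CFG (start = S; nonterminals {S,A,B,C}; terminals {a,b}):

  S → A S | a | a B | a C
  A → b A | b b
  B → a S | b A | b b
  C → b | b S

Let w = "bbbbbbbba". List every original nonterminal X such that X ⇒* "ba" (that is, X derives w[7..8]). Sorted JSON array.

Convert to CNF:
  S -> A S | T1 B | T1 C | a
  A -> T0 A | T0 T0
  B -> T0 A | T0 T0 | T1 S
  C -> T0 S | b
  T0 -> b
  T1 -> a

CYK fill (cells [i..j] with 7 ≤ i ≤ j ≤ 8 only):
  [7..7]={C,T0}  "b"  orig:{C}
  [8..8]={S,T1}  "a"  orig:{S}
  [7..8]={C}  "ba"

Original NTs in T[7,8] deriving "ba": ["C"]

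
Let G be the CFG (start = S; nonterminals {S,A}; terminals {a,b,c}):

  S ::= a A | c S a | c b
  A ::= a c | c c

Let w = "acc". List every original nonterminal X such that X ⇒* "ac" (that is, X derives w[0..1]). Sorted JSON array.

CNF form of G:
  S -> T0 A | T1 T2 | T1 X3
  A -> T0 T1 | T1 T1
  T0 -> a
  T1 -> c
  T2 -> b
  X3 -> S T0

Fill CYK table bottom-up, restricted to cells inside w[0..1]:
  T[0,0] 'a' = {T0}  orig:{}
  T[1,1] 'c' = {T1}  orig:{}
  T[0,1] 'ac' = {A}

Original NTs in T[0,1] deriving "ac": ["A"]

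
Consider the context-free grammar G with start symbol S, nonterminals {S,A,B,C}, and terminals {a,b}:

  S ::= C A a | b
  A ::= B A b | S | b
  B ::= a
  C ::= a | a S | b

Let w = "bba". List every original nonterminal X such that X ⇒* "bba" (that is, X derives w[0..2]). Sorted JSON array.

Convert to CNF:
  S -> C X4 | b
  A -> B X2 | C X3 | b
  B -> a
  C -> T1 S | a | b
  T0 -> b
  T1 -> a
  X2 -> A T0
  X3 -> A T1
  X4 -> A T1

CYK fill (cells [i..j] with 0 ≤ i ≤ j ≤ 2 only):
  T[0,0] 'b' = {A,C,S,T0}  orig:{A,C,S}
  T[1,1] 'b' = {A,C,S,T0}  orig:{A,C,S}
  T[2,2] 'a' = {B,C,T1}  orig:{B,C}
  T[0,1] 'bb' = {X2}  orig:{}
  T[1,2] 'ba' = {X3,X4}  orig:{}
  T[0,2] 'bba' = {A,S}

Original NTs in T[0,2] deriving "bba": ["A", "S"]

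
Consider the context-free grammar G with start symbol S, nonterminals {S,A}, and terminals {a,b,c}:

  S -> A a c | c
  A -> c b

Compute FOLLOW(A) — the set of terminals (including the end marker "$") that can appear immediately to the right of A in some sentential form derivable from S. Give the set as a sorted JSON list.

Compute FIRST by fixpoint:
pass 1:
  A via A→c b: +{c}
  S via S→A a c: +{c}
  FIRST(S)={c}  FIRST(A)={c}
pass 2: (stable)
  FIRST(S)={c}  FIRST(A)={c}

FOLLOW iteration:
initialize: $ ∈ FOLLOW(S)
pass 1:
  S→A a c: FOLLOW(A) ⊇ FIRST(a) = {a}; new: +{a}
  FOLLOW(S)={$}  FOLLOW(A)={a}
pass 2: (stable)
  FOLLOW(S)={$}  FOLLOW(A)={a}

FOLLOW(A) = ["a"]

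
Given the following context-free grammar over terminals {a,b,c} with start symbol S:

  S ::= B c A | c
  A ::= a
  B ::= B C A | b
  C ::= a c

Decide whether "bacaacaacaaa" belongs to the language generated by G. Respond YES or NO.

Convert to CNF:
  S -> B X3 | c
  A -> a
  B -> B X2 | b
  C -> T0 T1
  T0 -> a
  T1 -> c
  X2 -> C A
  X3 -> T1 A

CYK fill:
  cell(0,0) b: {B}
  cell(1,1) a: {A,T0}  orig:{A}
  cell(2,2) c: {S,T1}  orig:{S}
  cell(3,3) a: {A,T0}  orig:{A}
  cell(4,4) a: {A,T0}  orig:{A}
  cell(5,5) c: {S,T1}  orig:{S}
  cell(6,6) a: {A,T0}  orig:{A}
  cell(7,7) a: {A,T0}  orig:{A}
  cell(8,8) c: {S,T1}  orig:{S}
  cell(9,9) a: {A,T0}  orig:{A}
  cell(10,10) a: {A,T0}  orig:{A}
  cell(11,11) a: {A,T0}  orig:{A}
  cell(0,1) ba: ∅
  cell(1,2) ac: {C}
  cell(2,3) ca: {X3}  orig:{}
  cell(3,4) aa: ∅
  cell(4,5) ac: {C}
  cell(5,6) ca: {X3}  orig:{}
  cell(6,7) aa: ∅
  cell(7,8) ac: {C}
  cell(8,9) ca: {X3}  orig:{}
  cell(9,10) aa: ∅
  cell(10,11) aa: ∅
  cell(0,2) bac: ∅
  cell(1,3) aca: {X2}  orig:{}
  cell(2,4) caa: ∅
  cell(3,5) aac: ∅
  cell(4,6) aca: {X2}  orig:{}
  cell(5,7) caa: ∅
  cell(6,8) aac: ∅
  cell(7,9) aca: {X2}  orig:{}
  cell(8,10) caa: ∅
  cell(9,11) aaa: ∅
  cell(0,3) baca: {B}
  cell(1,4) acaa: ∅
  cell(2,5) caac: ∅
  cell(3,6) aaca: ∅
  cell(4,7) acaa: ∅
  cell(5,8) caac: ∅
  cell(6,9) aaca: ∅
  cell(7,10) acaa: ∅
  cell(8,11) caaa: ∅
  cell(0,4) bacaa: ∅
  cell(1,5) acaac: ∅
  cell(2,6) caaca: ∅
  cell(3,7) aacaa: ∅
  cell(4,8) acaac: ∅
  cell(5,9) caaca: ∅
  cell(6,10) aacaa: ∅
  cell(7,11) acaaa: ∅
  cell(0,5) bacaac: ∅
  cell(1,6) acaaca: ∅
  cell(2,7) caacaa: ∅
  cell(3,8) aacaac: ∅
  cell(4,9) acaaca: ∅
  cell(5,10) caacaa: ∅
  cell(6,11) aacaaa: ∅
  cell(0,6) bacaaca: {B}
  cell(1,7) acaacaa: ∅
  cell(2,8) caacaac: ∅
  cell(3,9) aacaaca: ∅
  cell(4,10) acaacaa: ∅
  cell(5,11) caacaaa: ∅
  cell(0,7) bacaacaa: ∅
  cell(1,8) acaacaac: ∅
  cell(2,9) caacaaca: ∅
  cell(3,10) aacaacaa: ∅
  cell(4,11) acaacaaa: ∅
  cell(0,8) bacaacaac: ∅
  cell(1,9) acaacaaca: ∅
  cell(2,10) caacaacaa: ∅
  cell(3,11) aacaacaaa: ∅
  cell(0,9) bacaacaaca: {B}
  cell(1,10) acaacaacaa: ∅
  cell(2,11) caacaacaaa: ∅
  cell(0,10) bacaacaacaa: ∅
  cell(1,11) acaacaacaaa: ∅
  cell(0,11) bacaacaacaaa: ∅

S ∉ T[0,11] ⇒ NO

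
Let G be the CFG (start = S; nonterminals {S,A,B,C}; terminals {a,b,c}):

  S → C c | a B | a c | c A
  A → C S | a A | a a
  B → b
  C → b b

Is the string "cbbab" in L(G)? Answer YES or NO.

CNF form of G:
  S -> C T2 | T0 B | T0 T2 | T2 A
  A -> C S | T0 A | T0 T0
  B -> b
  C -> T1 T1
  T0 -> a
  T1 -> b
  T2 -> c

CYK table (by increasing span):
  T[0,0] 'c' = {T2}  orig:{}
  T[1,1] 'b' = {B,T1}  orig:{B}
  T[2,2] 'b' = {B,T1}  orig:{B}
  T[3,3] 'a' = {T0}  orig:{}
  T[4,4] 'b' = {B,T1}  orig:{B}
  T[0,1] 'cb' = ∅
  T[1,2] 'bb' = {C}
  T[2,3] 'ba' = ∅
  T[3,4] 'ab' = {S}
  T[0,2] 'cbb' = ∅
  T[1,3] 'bba' = ∅
  T[2,4] 'bab' = ∅
  T[0,3] 'cbba' = ∅
  T[1,4] 'bbab' = {A}
  T[0,4] 'cbbab' = {S}

S ∈ T[0,4] ⇒ YES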